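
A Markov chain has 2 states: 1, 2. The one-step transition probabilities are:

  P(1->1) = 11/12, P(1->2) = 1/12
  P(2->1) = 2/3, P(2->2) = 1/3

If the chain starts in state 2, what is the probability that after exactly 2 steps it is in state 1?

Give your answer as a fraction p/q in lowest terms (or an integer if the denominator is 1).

Computing P^2 by repeated multiplication:
P^1 =
  1: [11/12, 1/12]
  2: [2/3, 1/3]
P^2 =
  1: [43/48, 5/48]
  2: [5/6, 1/6]

(P^2)[2 -> 1] = 5/6

Answer: 5/6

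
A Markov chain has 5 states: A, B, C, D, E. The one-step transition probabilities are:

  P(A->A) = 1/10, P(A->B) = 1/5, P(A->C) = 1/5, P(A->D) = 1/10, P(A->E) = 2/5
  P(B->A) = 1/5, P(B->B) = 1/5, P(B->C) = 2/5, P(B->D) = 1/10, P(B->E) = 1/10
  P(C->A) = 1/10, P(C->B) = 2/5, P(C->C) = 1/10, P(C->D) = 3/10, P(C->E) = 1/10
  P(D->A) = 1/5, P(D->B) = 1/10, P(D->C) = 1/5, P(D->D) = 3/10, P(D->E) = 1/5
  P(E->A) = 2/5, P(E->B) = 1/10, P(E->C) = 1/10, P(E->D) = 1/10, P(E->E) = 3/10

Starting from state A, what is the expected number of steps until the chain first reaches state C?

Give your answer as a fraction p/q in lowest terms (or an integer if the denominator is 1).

Answer: 8560/1727

Derivation:
Let h_i = expected steps to first reach C from state i.
Boundary: h_C = 0.
First-step equations for the other states:
  h_A = 1 + 1/10*h_A + 1/5*h_B + 1/5*h_C + 1/10*h_D + 2/5*h_E
  h_B = 1 + 1/5*h_A + 1/5*h_B + 2/5*h_C + 1/10*h_D + 1/10*h_E
  h_D = 1 + 1/5*h_A + 1/10*h_B + 1/5*h_C + 3/10*h_D + 1/5*h_E
  h_E = 1 + 2/5*h_A + 1/10*h_B + 1/10*h_C + 1/10*h_D + 3/10*h_E

Substituting h_C = 0 and rearranging gives the linear system (I - Q) h = 1:
  [9/10, -1/5, -1/10, -2/5] . (h_A, h_B, h_D, h_E) = 1
  [-1/5, 4/5, -1/10, -1/10] . (h_A, h_B, h_D, h_E) = 1
  [-1/5, -1/10, 7/10, -1/5] . (h_A, h_B, h_D, h_E) = 1
  [-2/5, -1/10, -1/10, 7/10] . (h_A, h_B, h_D, h_E) = 1

Solving yields:
  h_A = 8560/1727
  h_B = 6560/1727
  h_D = 8570/1727
  h_E = 9520/1727

Starting state is A, so the expected hitting time is h_A = 8560/1727.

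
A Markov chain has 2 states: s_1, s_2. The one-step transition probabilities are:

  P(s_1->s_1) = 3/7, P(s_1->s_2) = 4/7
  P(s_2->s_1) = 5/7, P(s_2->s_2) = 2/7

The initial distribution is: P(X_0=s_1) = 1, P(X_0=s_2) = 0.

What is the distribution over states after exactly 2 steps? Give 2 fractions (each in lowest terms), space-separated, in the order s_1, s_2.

Propagating the distribution step by step (d_{t+1} = d_t * P):
d_0 = (s_1=1, s_2=0)
  d_1[s_1] = 1*3/7 + 0*5/7 = 3/7
  d_1[s_2] = 1*4/7 + 0*2/7 = 4/7
d_1 = (s_1=3/7, s_2=4/7)
  d_2[s_1] = 3/7*3/7 + 4/7*5/7 = 29/49
  d_2[s_2] = 3/7*4/7 + 4/7*2/7 = 20/49
d_2 = (s_1=29/49, s_2=20/49)

Answer: 29/49 20/49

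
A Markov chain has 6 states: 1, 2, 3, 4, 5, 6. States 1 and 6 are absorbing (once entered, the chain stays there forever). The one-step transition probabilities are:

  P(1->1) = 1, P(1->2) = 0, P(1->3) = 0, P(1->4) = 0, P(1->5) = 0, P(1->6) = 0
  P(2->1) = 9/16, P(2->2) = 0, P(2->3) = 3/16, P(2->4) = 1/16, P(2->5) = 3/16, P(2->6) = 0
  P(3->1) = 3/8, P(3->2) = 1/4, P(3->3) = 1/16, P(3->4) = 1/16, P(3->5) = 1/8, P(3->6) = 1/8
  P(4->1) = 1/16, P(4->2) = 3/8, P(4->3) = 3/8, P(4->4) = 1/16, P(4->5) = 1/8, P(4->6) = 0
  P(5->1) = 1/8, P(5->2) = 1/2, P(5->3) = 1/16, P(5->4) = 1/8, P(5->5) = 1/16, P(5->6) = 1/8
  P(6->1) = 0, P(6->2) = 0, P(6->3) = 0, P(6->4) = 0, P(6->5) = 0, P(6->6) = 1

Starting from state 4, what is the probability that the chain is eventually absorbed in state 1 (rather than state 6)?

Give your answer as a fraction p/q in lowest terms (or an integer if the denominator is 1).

Let a_i = P(absorbed in 1 | start in state i).
Boundary conditions: a_1 = 1, a_6 = 0.
For each transient state i, a_i = sum_j P(i->j) * a_j:
  a_2 = 9/16*a_1 + 0*a_2 + 3/16*a_3 + 1/16*a_4 + 3/16*a_5 + 0*a_6
  a_3 = 3/8*a_1 + 1/4*a_2 + 1/16*a_3 + 1/16*a_4 + 1/8*a_5 + 1/8*a_6
  a_4 = 1/16*a_1 + 3/8*a_2 + 3/8*a_3 + 1/16*a_4 + 1/8*a_5 + 0*a_6
  a_5 = 1/8*a_1 + 1/2*a_2 + 1/16*a_3 + 1/8*a_4 + 1/16*a_5 + 1/8*a_6

Substituting a_1 = 1 and a_6 = 0, rearrange to (I - Q) a = r where r[i] = P(i -> 1):
  [1, -3/16, -1/16, -3/16] . (a_2, a_3, a_4, a_5) = 9/16
  [-1/4, 15/16, -1/16, -1/8] . (a_2, a_3, a_4, a_5) = 3/8
  [-3/8, -3/8, 15/16, -1/8] . (a_2, a_3, a_4, a_5) = 1/16
  [-1/2, -1/16, -1/8, 15/16] . (a_2, a_3, a_4, a_5) = 1/8

Solving yields:
  a_2 = 17750/19381
  a_3 = 15641/19381
  a_4 = 16691/19381
  a_5 = 15319/19381

Starting state is 4, so the absorption probability is a_4 = 16691/19381.

Answer: 16691/19381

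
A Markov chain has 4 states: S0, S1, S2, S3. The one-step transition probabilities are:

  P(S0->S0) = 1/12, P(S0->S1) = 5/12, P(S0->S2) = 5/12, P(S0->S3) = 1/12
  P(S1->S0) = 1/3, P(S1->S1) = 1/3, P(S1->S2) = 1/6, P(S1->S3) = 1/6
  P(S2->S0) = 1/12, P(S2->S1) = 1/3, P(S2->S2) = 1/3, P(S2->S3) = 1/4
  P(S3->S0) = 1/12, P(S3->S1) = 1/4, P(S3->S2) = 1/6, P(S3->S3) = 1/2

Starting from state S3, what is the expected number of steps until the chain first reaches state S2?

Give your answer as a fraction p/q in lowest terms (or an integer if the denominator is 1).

Let h_i = expected steps to first reach S2 from state i.
Boundary: h_S2 = 0.
First-step equations for the other states:
  h_S0 = 1 + 1/12*h_S0 + 5/12*h_S1 + 5/12*h_S2 + 1/12*h_S3
  h_S1 = 1 + 1/3*h_S0 + 1/3*h_S1 + 1/6*h_S2 + 1/6*h_S3
  h_S3 = 1 + 1/12*h_S0 + 1/4*h_S1 + 1/6*h_S2 + 1/2*h_S3

Substituting h_S2 = 0 and rearranging gives the linear system (I - Q) h = 1:
  [11/12, -5/12, -1/12] . (h_S0, h_S1, h_S3) = 1
  [-1/3, 2/3, -1/6] . (h_S0, h_S1, h_S3) = 1
  [-1/12, -1/4, 1/2] . (h_S0, h_S1, h_S3) = 1

Solving yields:
  h_S0 = 93/26
  h_S1 = 9/2
  h_S3 = 63/13

Starting state is S3, so the expected hitting time is h_S3 = 63/13.

Answer: 63/13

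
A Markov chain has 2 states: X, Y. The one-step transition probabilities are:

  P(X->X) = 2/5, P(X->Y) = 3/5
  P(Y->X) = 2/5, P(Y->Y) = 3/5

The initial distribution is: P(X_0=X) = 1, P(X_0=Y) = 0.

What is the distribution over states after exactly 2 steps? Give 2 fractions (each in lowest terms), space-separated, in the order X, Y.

Propagating the distribution step by step (d_{t+1} = d_t * P):
d_0 = (X=1, Y=0)
  d_1[X] = 1*2/5 + 0*2/5 = 2/5
  d_1[Y] = 1*3/5 + 0*3/5 = 3/5
d_1 = (X=2/5, Y=3/5)
  d_2[X] = 2/5*2/5 + 3/5*2/5 = 2/5
  d_2[Y] = 2/5*3/5 + 3/5*3/5 = 3/5
d_2 = (X=2/5, Y=3/5)

Answer: 2/5 3/5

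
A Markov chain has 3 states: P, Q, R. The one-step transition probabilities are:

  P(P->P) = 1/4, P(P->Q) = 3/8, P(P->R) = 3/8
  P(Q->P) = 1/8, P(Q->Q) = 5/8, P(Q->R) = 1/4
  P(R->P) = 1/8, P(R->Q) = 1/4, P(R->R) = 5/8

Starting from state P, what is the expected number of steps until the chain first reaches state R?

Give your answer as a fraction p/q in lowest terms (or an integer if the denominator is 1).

Answer: 16/5

Derivation:
Let h_i = expected steps to first reach R from state i.
Boundary: h_R = 0.
First-step equations for the other states:
  h_P = 1 + 1/4*h_P + 3/8*h_Q + 3/8*h_R
  h_Q = 1 + 1/8*h_P + 5/8*h_Q + 1/4*h_R

Substituting h_R = 0 and rearranging gives the linear system (I - Q) h = 1:
  [3/4, -3/8] . (h_P, h_Q) = 1
  [-1/8, 3/8] . (h_P, h_Q) = 1

Solving yields:
  h_P = 16/5
  h_Q = 56/15

Starting state is P, so the expected hitting time is h_P = 16/5.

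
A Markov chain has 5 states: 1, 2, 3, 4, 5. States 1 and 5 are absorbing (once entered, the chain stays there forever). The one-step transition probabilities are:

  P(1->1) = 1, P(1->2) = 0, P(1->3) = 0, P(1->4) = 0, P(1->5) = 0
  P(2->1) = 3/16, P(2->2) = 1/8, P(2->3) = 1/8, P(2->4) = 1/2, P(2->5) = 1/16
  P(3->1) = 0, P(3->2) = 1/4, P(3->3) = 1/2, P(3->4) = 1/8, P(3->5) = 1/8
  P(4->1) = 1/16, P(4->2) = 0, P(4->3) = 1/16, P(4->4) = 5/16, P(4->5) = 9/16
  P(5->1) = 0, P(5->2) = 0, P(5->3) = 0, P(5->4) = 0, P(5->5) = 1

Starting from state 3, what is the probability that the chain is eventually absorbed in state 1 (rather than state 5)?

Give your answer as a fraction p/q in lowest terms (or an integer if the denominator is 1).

Let a_i = P(absorbed in 1 | start in state i).
Boundary conditions: a_1 = 1, a_5 = 0.
For each transient state i, a_i = sum_j P(i->j) * a_j:
  a_2 = 3/16*a_1 + 1/8*a_2 + 1/8*a_3 + 1/2*a_4 + 1/16*a_5
  a_3 = 0*a_1 + 1/4*a_2 + 1/2*a_3 + 1/8*a_4 + 1/8*a_5
  a_4 = 1/16*a_1 + 0*a_2 + 1/16*a_3 + 5/16*a_4 + 9/16*a_5

Substituting a_1 = 1 and a_5 = 0, rearrange to (I - Q) a = r where r[i] = P(i -> 1):
  [7/8, -1/8, -1/2] . (a_2, a_3, a_4) = 3/16
  [-1/4, 1/2, -1/8] . (a_2, a_3, a_4) = 0
  [0, -1/16, 11/16] . (a_2, a_3, a_4) = 1/16

Solving yields:
  a_2 = 163/542
  a_3 = 48/271
  a_4 = 29/271

Starting state is 3, so the absorption probability is a_3 = 48/271.

Answer: 48/271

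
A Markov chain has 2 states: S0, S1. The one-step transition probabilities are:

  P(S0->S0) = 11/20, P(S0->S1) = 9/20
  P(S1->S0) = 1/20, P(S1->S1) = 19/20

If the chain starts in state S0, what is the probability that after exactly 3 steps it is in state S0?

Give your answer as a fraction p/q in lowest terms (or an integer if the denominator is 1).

Answer: 17/80

Derivation:
Computing P^3 by repeated multiplication:
P^1 =
  S0: [11/20, 9/20]
  S1: [1/20, 19/20]
P^2 =
  S0: [13/40, 27/40]
  S1: [3/40, 37/40]
P^3 =
  S0: [17/80, 63/80]
  S1: [7/80, 73/80]

(P^3)[S0 -> S0] = 17/80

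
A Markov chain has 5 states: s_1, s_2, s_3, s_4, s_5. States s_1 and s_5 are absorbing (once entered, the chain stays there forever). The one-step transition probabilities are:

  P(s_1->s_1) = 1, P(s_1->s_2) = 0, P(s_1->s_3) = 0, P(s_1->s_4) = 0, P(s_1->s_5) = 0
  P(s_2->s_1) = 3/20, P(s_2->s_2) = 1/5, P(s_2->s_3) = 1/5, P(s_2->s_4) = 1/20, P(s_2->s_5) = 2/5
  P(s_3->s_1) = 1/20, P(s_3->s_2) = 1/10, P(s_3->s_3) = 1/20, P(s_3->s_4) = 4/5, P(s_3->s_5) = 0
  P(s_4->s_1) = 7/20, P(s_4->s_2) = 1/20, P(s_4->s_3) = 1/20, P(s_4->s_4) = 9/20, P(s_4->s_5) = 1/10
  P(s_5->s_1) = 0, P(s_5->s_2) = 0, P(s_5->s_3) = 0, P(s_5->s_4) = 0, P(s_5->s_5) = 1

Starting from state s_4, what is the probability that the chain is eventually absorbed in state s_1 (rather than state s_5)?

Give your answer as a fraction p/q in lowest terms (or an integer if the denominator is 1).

Answer: 431/583

Derivation:
Let a_i = P(absorbed in s_1 | start in state i).
Boundary conditions: a_s_1 = 1, a_s_5 = 0.
For each transient state i, a_i = sum_j P(i->j) * a_j:
  a_s_2 = 3/20*a_s_1 + 1/5*a_s_2 + 1/5*a_s_3 + 1/20*a_s_4 + 2/5*a_s_5
  a_s_3 = 1/20*a_s_1 + 1/10*a_s_2 + 1/20*a_s_3 + 4/5*a_s_4 + 0*a_s_5
  a_s_4 = 7/20*a_s_1 + 1/20*a_s_2 + 1/20*a_s_3 + 9/20*a_s_4 + 1/10*a_s_5

Substituting a_s_1 = 1 and a_s_5 = 0, rearrange to (I - Q) a = r where r[i] = P(i -> s_1):
  [4/5, -1/5, -1/20] . (a_s_2, a_s_3, a_s_4) = 3/20
  [-1/10, 19/20, -4/5] . (a_s_2, a_s_3, a_s_4) = 1/20
  [-1/20, -1/20, 11/20] . (a_s_2, a_s_3, a_s_4) = 7/20

Solving yields:
  a_s_2 = 241/583
  a_s_3 = 419/583
  a_s_4 = 431/583

Starting state is s_4, so the absorption probability is a_s_4 = 431/583.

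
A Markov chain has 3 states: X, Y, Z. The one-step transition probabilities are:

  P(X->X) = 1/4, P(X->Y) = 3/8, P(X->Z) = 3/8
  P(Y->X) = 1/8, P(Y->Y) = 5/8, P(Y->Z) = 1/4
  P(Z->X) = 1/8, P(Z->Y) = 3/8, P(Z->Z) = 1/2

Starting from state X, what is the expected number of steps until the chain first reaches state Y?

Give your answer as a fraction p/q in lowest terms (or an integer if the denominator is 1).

Answer: 8/3

Derivation:
Let h_i = expected steps to first reach Y from state i.
Boundary: h_Y = 0.
First-step equations for the other states:
  h_X = 1 + 1/4*h_X + 3/8*h_Y + 3/8*h_Z
  h_Z = 1 + 1/8*h_X + 3/8*h_Y + 1/2*h_Z

Substituting h_Y = 0 and rearranging gives the linear system (I - Q) h = 1:
  [3/4, -3/8] . (h_X, h_Z) = 1
  [-1/8, 1/2] . (h_X, h_Z) = 1

Solving yields:
  h_X = 8/3
  h_Z = 8/3

Starting state is X, so the expected hitting time is h_X = 8/3.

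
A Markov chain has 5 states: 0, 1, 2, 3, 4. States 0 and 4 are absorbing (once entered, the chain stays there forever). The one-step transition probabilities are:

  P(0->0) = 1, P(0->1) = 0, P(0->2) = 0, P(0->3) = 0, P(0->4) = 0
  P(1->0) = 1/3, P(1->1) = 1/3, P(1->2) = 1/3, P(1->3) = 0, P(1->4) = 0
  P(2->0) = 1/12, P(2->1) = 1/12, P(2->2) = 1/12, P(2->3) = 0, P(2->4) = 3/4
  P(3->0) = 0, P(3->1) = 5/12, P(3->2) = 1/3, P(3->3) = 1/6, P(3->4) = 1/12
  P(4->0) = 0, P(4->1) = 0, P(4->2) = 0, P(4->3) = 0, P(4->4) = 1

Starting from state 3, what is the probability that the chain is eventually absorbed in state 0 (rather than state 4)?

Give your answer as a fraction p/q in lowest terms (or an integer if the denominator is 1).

Let a_i = P(absorbed in 0 | start in state i).
Boundary conditions: a_0 = 1, a_4 = 0.
For each transient state i, a_i = sum_j P(i->j) * a_j:
  a_1 = 1/3*a_0 + 1/3*a_1 + 1/3*a_2 + 0*a_3 + 0*a_4
  a_2 = 1/12*a_0 + 1/12*a_1 + 1/12*a_2 + 0*a_3 + 3/4*a_4
  a_3 = 0*a_0 + 5/12*a_1 + 1/3*a_2 + 1/6*a_3 + 1/12*a_4

Substituting a_0 = 1 and a_4 = 0, rearrange to (I - Q) a = r where r[i] = P(i -> 0):
  [2/3, -1/3, 0] . (a_1, a_2, a_3) = 1/3
  [-1/12, 11/12, 0] . (a_1, a_2, a_3) = 1/12
  [-5/12, -1/3, 5/6] . (a_1, a_2, a_3) = 0

Solving yields:
  a_1 = 4/7
  a_2 = 1/7
  a_3 = 12/35

Starting state is 3, so the absorption probability is a_3 = 12/35.

Answer: 12/35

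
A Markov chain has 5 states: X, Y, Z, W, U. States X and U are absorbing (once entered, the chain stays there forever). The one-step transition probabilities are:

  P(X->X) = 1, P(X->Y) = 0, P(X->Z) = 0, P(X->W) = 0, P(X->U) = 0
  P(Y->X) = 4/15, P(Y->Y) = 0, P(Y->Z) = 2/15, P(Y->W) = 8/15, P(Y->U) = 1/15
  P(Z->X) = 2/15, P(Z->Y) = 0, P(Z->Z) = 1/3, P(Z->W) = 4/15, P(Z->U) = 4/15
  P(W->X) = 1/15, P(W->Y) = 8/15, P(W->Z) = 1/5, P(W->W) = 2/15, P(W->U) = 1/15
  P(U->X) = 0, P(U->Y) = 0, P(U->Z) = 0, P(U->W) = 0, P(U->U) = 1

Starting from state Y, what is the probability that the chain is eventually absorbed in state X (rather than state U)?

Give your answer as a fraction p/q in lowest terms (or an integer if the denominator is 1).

Answer: 330/533

Derivation:
Let a_i = P(absorbed in X | start in state i).
Boundary conditions: a_X = 1, a_U = 0.
For each transient state i, a_i = sum_j P(i->j) * a_j:
  a_Y = 4/15*a_X + 0*a_Y + 2/15*a_Z + 8/15*a_W + 1/15*a_U
  a_Z = 2/15*a_X + 0*a_Y + 1/3*a_Z + 4/15*a_W + 4/15*a_U
  a_W = 1/15*a_X + 8/15*a_Y + 1/5*a_Z + 2/15*a_W + 1/15*a_U

Substituting a_X = 1 and a_U = 0, rearrange to (I - Q) a = r where r[i] = P(i -> X):
  [1, -2/15, -8/15] . (a_Y, a_Z, a_W) = 4/15
  [0, 2/3, -4/15] . (a_Y, a_Z, a_W) = 2/15
  [-8/15, -1/5, 13/15] . (a_Y, a_Z, a_W) = 1/15

Solving yields:
  a_Y = 330/533
  a_Z = 225/533
  a_W = 296/533

Starting state is Y, so the absorption probability is a_Y = 330/533.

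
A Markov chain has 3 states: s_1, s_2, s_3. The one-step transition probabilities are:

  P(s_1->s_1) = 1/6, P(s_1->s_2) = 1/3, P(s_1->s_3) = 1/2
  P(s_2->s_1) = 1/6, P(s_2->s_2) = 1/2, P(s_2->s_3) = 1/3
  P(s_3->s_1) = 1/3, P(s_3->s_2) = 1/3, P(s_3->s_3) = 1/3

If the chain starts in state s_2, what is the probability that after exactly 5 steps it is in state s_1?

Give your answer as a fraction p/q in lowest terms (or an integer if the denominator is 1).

Computing P^5 by repeated multiplication:
P^1 =
  s_1: [1/6, 1/3, 1/2]
  s_2: [1/6, 1/2, 1/3]
  s_3: [1/3, 1/3, 1/3]
P^2 =
  s_1: [1/4, 7/18, 13/36]
  s_2: [2/9, 5/12, 13/36]
  s_3: [2/9, 7/18, 7/18]
P^3 =
  s_1: [49/216, 43/108, 3/8]
  s_2: [49/216, 29/72, 10/27]
  s_3: [25/108, 43/108, 10/27]
P^4 =
  s_1: [11/48, 259/648, 481/1296]
  s_2: [37/162, 173/432, 481/1296]
  s_3: [37/162, 259/648, 241/648]
P^5 =
  s_1: [1777/7776, 1555/3888, 107/288]
  s_2: [1777/7776, 1037/2592, 361/972]
  s_3: [889/3888, 1555/3888, 361/972]

(P^5)[s_2 -> s_1] = 1777/7776

Answer: 1777/7776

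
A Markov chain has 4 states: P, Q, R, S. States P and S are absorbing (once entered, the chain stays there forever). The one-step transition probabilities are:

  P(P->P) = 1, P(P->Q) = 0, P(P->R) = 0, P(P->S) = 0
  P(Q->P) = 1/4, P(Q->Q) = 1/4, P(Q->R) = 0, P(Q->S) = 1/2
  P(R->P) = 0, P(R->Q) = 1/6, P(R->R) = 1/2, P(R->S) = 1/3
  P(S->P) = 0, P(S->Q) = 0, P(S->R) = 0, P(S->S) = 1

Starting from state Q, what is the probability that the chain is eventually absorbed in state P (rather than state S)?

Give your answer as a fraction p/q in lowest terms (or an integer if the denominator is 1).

Answer: 1/3

Derivation:
Let a_i = P(absorbed in P | start in state i).
Boundary conditions: a_P = 1, a_S = 0.
For each transient state i, a_i = sum_j P(i->j) * a_j:
  a_Q = 1/4*a_P + 1/4*a_Q + 0*a_R + 1/2*a_S
  a_R = 0*a_P + 1/6*a_Q + 1/2*a_R + 1/3*a_S

Substituting a_P = 1 and a_S = 0, rearrange to (I - Q) a = r where r[i] = P(i -> P):
  [3/4, 0] . (a_Q, a_R) = 1/4
  [-1/6, 1/2] . (a_Q, a_R) = 0

Solving yields:
  a_Q = 1/3
  a_R = 1/9

Starting state is Q, so the absorption probability is a_Q = 1/3.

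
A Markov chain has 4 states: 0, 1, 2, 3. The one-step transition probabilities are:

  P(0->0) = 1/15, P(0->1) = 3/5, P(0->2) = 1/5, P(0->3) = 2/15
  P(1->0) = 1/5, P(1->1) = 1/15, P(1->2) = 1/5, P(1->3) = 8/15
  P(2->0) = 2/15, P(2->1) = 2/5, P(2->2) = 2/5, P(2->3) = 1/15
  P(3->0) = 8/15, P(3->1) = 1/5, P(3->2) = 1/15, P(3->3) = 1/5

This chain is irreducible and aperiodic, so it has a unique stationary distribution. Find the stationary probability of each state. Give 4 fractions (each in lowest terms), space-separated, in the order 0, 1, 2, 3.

Answer: 1009/4214 627/2107 437/2107 1077/4214

Derivation:
The stationary distribution satisfies pi = pi * P, i.e.:
  pi_0 = 1/15*pi_0 + 1/5*pi_1 + 2/15*pi_2 + 8/15*pi_3
  pi_1 = 3/5*pi_0 + 1/15*pi_1 + 2/5*pi_2 + 1/5*pi_3
  pi_2 = 1/5*pi_0 + 1/5*pi_1 + 2/5*pi_2 + 1/15*pi_3
  pi_3 = 2/15*pi_0 + 8/15*pi_1 + 1/15*pi_2 + 1/5*pi_3
with normalization: pi_0 + pi_1 + pi_2 + pi_3 = 1.

Using the first 3 balance equations plus normalization, the linear system A*pi = b is:
  [-14/15, 1/5, 2/15, 8/15] . pi = 0
  [3/5, -14/15, 2/5, 1/5] . pi = 0
  [1/5, 1/5, -3/5, 1/15] . pi = 0
  [1, 1, 1, 1] . pi = 1

Solving yields:
  pi_0 = 1009/4214
  pi_1 = 627/2107
  pi_2 = 437/2107
  pi_3 = 1077/4214

Verification (pi * P):
  1009/4214*1/15 + 627/2107*1/5 + 437/2107*2/15 + 1077/4214*8/15 = 1009/4214 = pi_0  (ok)
  1009/4214*3/5 + 627/2107*1/15 + 437/2107*2/5 + 1077/4214*1/5 = 627/2107 = pi_1  (ok)
  1009/4214*1/5 + 627/2107*1/5 + 437/2107*2/5 + 1077/4214*1/15 = 437/2107 = pi_2  (ok)
  1009/4214*2/15 + 627/2107*8/15 + 437/2107*1/15 + 1077/4214*1/5 = 1077/4214 = pi_3  (ok)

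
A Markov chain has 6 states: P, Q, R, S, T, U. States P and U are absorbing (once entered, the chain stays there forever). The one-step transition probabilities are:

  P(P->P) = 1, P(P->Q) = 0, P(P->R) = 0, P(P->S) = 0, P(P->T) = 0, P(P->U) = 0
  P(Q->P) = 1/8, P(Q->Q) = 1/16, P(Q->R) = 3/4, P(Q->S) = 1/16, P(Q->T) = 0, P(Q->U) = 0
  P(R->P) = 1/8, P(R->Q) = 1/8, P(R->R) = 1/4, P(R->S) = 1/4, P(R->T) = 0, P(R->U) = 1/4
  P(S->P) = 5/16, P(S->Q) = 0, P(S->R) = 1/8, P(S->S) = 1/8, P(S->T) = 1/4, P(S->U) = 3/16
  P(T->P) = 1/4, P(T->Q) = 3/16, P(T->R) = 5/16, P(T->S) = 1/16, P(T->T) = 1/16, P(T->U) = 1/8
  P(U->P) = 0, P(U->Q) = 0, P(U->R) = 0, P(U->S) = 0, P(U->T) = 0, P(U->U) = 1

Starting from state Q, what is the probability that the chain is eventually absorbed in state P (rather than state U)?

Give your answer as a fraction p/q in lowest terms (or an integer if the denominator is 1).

Answer: 3762/7079

Derivation:
Let a_i = P(absorbed in P | start in state i).
Boundary conditions: a_P = 1, a_U = 0.
For each transient state i, a_i = sum_j P(i->j) * a_j:
  a_Q = 1/8*a_P + 1/16*a_Q + 3/4*a_R + 1/16*a_S + 0*a_T + 0*a_U
  a_R = 1/8*a_P + 1/8*a_Q + 1/4*a_R + 1/4*a_S + 0*a_T + 1/4*a_U
  a_S = 5/16*a_P + 0*a_Q + 1/8*a_R + 1/8*a_S + 1/4*a_T + 3/16*a_U
  a_T = 1/4*a_P + 3/16*a_Q + 5/16*a_R + 1/16*a_S + 1/16*a_T + 1/8*a_U

Substituting a_P = 1 and a_U = 0, rearrange to (I - Q) a = r where r[i] = P(i -> P):
  [15/16, -3/4, -1/16, 0] . (a_Q, a_R, a_S, a_T) = 1/8
  [-1/8, 3/4, -1/4, 0] . (a_Q, a_R, a_S, a_T) = 1/8
  [0, -1/8, 7/8, -1/4] . (a_Q, a_R, a_S, a_T) = 5/16
  [-3/16, -5/16, -1/16, 15/16] . (a_Q, a_R, a_S, a_T) = 1/4

Solving yields:
  a_Q = 3762/7079
  a_R = 6359/14158
  a_S = 4118/7079
  a_T = 7949/14158

Starting state is Q, so the absorption probability is a_Q = 3762/7079.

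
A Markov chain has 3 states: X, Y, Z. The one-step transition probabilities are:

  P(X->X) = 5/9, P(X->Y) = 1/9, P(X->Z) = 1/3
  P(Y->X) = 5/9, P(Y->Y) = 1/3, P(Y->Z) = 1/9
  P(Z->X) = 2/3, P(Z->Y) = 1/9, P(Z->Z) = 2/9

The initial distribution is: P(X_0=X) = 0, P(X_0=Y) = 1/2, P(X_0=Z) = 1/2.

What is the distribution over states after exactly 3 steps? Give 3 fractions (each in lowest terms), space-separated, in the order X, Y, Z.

Answer: 853/1458 107/729 391/1458

Derivation:
Propagating the distribution step by step (d_{t+1} = d_t * P):
d_0 = (X=0, Y=1/2, Z=1/2)
  d_1[X] = 0*5/9 + 1/2*5/9 + 1/2*2/3 = 11/18
  d_1[Y] = 0*1/9 + 1/2*1/3 + 1/2*1/9 = 2/9
  d_1[Z] = 0*1/3 + 1/2*1/9 + 1/2*2/9 = 1/6
d_1 = (X=11/18, Y=2/9, Z=1/6)
  d_2[X] = 11/18*5/9 + 2/9*5/9 + 1/6*2/3 = 31/54
  d_2[Y] = 11/18*1/9 + 2/9*1/3 + 1/6*1/9 = 13/81
  d_2[Z] = 11/18*1/3 + 2/9*1/9 + 1/6*2/9 = 43/162
d_2 = (X=31/54, Y=13/81, Z=43/162)
  d_3[X] = 31/54*5/9 + 13/81*5/9 + 43/162*2/3 = 853/1458
  d_3[Y] = 31/54*1/9 + 13/81*1/3 + 43/162*1/9 = 107/729
  d_3[Z] = 31/54*1/3 + 13/81*1/9 + 43/162*2/9 = 391/1458
d_3 = (X=853/1458, Y=107/729, Z=391/1458)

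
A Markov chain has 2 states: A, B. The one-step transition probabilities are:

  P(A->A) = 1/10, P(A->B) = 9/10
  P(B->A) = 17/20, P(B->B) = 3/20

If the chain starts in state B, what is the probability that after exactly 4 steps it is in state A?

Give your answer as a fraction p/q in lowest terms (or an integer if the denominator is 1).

Computing P^4 by repeated multiplication:
P^1 =
  A: [1/10, 9/10]
  B: [17/20, 3/20]
P^2 =
  A: [31/40, 9/40]
  B: [17/80, 63/80]
P^3 =
  A: [43/160, 117/160]
  B: [221/320, 99/320]
P^4 =
  A: [83/128, 45/128]
  B: [85/256, 171/256]

(P^4)[B -> A] = 85/256

Answer: 85/256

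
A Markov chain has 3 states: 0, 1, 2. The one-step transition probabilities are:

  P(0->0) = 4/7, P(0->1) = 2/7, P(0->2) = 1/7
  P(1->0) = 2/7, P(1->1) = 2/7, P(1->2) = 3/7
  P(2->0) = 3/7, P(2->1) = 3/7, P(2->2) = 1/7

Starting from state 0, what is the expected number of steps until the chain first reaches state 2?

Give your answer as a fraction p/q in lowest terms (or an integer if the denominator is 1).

Answer: 49/11

Derivation:
Let h_i = expected steps to first reach 2 from state i.
Boundary: h_2 = 0.
First-step equations for the other states:
  h_0 = 1 + 4/7*h_0 + 2/7*h_1 + 1/7*h_2
  h_1 = 1 + 2/7*h_0 + 2/7*h_1 + 3/7*h_2

Substituting h_2 = 0 and rearranging gives the linear system (I - Q) h = 1:
  [3/7, -2/7] . (h_0, h_1) = 1
  [-2/7, 5/7] . (h_0, h_1) = 1

Solving yields:
  h_0 = 49/11
  h_1 = 35/11

Starting state is 0, so the expected hitting time is h_0 = 49/11.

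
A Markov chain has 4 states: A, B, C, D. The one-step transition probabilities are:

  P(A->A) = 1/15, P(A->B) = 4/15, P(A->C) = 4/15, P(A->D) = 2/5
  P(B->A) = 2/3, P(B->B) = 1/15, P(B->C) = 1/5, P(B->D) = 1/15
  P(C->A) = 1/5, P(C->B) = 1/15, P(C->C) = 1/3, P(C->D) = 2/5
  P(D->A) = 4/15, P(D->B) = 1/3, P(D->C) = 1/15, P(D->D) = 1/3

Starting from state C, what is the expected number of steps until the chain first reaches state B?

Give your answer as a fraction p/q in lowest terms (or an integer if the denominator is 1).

Let h_i = expected steps to first reach B from state i.
Boundary: h_B = 0.
First-step equations for the other states:
  h_A = 1 + 1/15*h_A + 4/15*h_B + 4/15*h_C + 2/5*h_D
  h_C = 1 + 1/5*h_A + 1/15*h_B + 1/3*h_C + 2/5*h_D
  h_D = 1 + 4/15*h_A + 1/3*h_B + 1/15*h_C + 1/3*h_D

Substituting h_B = 0 and rearranging gives the linear system (I - Q) h = 1:
  [14/15, -4/15, -2/5] . (h_A, h_C, h_D) = 1
  [-1/5, 2/3, -2/5] . (h_A, h_C, h_D) = 1
  [-4/15, -1/15, 2/3] . (h_A, h_C, h_D) = 1

Solving yields:
  h_A = 1680/421
  h_C = 2040/421
  h_D = 3015/842

Starting state is C, so the expected hitting time is h_C = 2040/421.

Answer: 2040/421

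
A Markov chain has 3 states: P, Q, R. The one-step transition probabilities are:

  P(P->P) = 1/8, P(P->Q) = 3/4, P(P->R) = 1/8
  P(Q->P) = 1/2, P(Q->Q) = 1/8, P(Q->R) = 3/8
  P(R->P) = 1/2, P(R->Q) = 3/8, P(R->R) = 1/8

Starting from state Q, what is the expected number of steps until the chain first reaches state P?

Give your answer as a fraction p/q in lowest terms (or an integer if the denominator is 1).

Answer: 2

Derivation:
Let h_i = expected steps to first reach P from state i.
Boundary: h_P = 0.
First-step equations for the other states:
  h_Q = 1 + 1/2*h_P + 1/8*h_Q + 3/8*h_R
  h_R = 1 + 1/2*h_P + 3/8*h_Q + 1/8*h_R

Substituting h_P = 0 and rearranging gives the linear system (I - Q) h = 1:
  [7/8, -3/8] . (h_Q, h_R) = 1
  [-3/8, 7/8] . (h_Q, h_R) = 1

Solving yields:
  h_Q = 2
  h_R = 2

Starting state is Q, so the expected hitting time is h_Q = 2.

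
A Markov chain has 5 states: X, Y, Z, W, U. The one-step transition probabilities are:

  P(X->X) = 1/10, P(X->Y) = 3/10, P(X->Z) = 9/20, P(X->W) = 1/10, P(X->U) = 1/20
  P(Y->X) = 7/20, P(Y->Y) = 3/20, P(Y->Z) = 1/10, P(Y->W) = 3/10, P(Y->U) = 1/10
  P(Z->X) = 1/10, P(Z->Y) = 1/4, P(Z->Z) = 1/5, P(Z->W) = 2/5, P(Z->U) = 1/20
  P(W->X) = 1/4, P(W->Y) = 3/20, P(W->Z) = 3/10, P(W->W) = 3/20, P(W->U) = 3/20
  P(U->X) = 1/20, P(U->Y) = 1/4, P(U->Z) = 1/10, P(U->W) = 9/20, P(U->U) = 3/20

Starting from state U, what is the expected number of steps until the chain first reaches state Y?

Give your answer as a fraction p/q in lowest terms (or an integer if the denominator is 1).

Let h_i = expected steps to first reach Y from state i.
Boundary: h_Y = 0.
First-step equations for the other states:
  h_X = 1 + 1/10*h_X + 3/10*h_Y + 9/20*h_Z + 1/10*h_W + 1/20*h_U
  h_Z = 1 + 1/10*h_X + 1/4*h_Y + 1/5*h_Z + 2/5*h_W + 1/20*h_U
  h_W = 1 + 1/4*h_X + 3/20*h_Y + 3/10*h_Z + 3/20*h_W + 3/20*h_U
  h_U = 1 + 1/20*h_X + 1/4*h_Y + 1/10*h_Z + 9/20*h_W + 3/20*h_U

Substituting h_Y = 0 and rearranging gives the linear system (I - Q) h = 1:
  [9/10, -9/20, -1/10, -1/20] . (h_X, h_Z, h_W, h_U) = 1
  [-1/10, 4/5, -2/5, -1/20] . (h_X, h_Z, h_W, h_U) = 1
  [-1/4, -3/10, 17/20, -3/20] . (h_X, h_Z, h_W, h_U) = 1
  [-1/20, -1/10, -9/20, 17/20] . (h_X, h_Z, h_W, h_U) = 1

Solving yields:
  h_X = 17216/4227
  h_Z = 18544/4227
  h_W = 19880/4227
  h_U = 18692/4227

Starting state is U, so the expected hitting time is h_U = 18692/4227.

Answer: 18692/4227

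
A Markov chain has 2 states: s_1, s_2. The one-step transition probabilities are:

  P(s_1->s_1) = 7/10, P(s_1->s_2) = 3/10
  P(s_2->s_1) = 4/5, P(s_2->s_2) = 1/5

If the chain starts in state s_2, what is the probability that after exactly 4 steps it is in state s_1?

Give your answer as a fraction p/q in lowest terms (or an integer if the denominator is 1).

Computing P^4 by repeated multiplication:
P^1 =
  s_1: [7/10, 3/10]
  s_2: [4/5, 1/5]
P^2 =
  s_1: [73/100, 27/100]
  s_2: [18/25, 7/25]
P^3 =
  s_1: [727/1000, 273/1000]
  s_2: [91/125, 34/125]
P^4 =
  s_1: [7273/10000, 2727/10000]
  s_2: [909/1250, 341/1250]

(P^4)[s_2 -> s_1] = 909/1250

Answer: 909/1250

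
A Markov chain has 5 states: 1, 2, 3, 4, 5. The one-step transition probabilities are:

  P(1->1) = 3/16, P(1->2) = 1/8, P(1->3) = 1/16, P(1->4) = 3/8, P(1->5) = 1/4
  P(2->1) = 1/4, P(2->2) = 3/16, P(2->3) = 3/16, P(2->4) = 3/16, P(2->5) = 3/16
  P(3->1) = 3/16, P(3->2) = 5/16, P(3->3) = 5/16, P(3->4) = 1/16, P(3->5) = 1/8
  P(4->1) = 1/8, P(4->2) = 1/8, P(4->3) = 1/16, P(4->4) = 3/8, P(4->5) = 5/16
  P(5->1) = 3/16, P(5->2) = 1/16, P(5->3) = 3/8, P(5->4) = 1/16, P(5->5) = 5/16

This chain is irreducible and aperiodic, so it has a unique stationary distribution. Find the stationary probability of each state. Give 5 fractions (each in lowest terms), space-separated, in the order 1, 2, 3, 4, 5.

Answer: 2096/11347 1808/11347 2389/11347 2313/11347 2741/11347

Derivation:
The stationary distribution satisfies pi = pi * P, i.e.:
  pi_1 = 3/16*pi_1 + 1/4*pi_2 + 3/16*pi_3 + 1/8*pi_4 + 3/16*pi_5
  pi_2 = 1/8*pi_1 + 3/16*pi_2 + 5/16*pi_3 + 1/8*pi_4 + 1/16*pi_5
  pi_3 = 1/16*pi_1 + 3/16*pi_2 + 5/16*pi_3 + 1/16*pi_4 + 3/8*pi_5
  pi_4 = 3/8*pi_1 + 3/16*pi_2 + 1/16*pi_3 + 3/8*pi_4 + 1/16*pi_5
  pi_5 = 1/4*pi_1 + 3/16*pi_2 + 1/8*pi_3 + 5/16*pi_4 + 5/16*pi_5
with normalization: pi_1 + pi_2 + pi_3 + pi_4 + pi_5 = 1.

Using the first 4 balance equations plus normalization, the linear system A*pi = b is:
  [-13/16, 1/4, 3/16, 1/8, 3/16] . pi = 0
  [1/8, -13/16, 5/16, 1/8, 1/16] . pi = 0
  [1/16, 3/16, -11/16, 1/16, 3/8] . pi = 0
  [3/8, 3/16, 1/16, -5/8, 1/16] . pi = 0
  [1, 1, 1, 1, 1] . pi = 1

Solving yields:
  pi_1 = 2096/11347
  pi_2 = 1808/11347
  pi_3 = 2389/11347
  pi_4 = 2313/11347
  pi_5 = 2741/11347

Verification (pi * P):
  2096/11347*3/16 + 1808/11347*1/4 + 2389/11347*3/16 + 2313/11347*1/8 + 2741/11347*3/16 = 2096/11347 = pi_1  (ok)
  2096/11347*1/8 + 1808/11347*3/16 + 2389/11347*5/16 + 2313/11347*1/8 + 2741/11347*1/16 = 1808/11347 = pi_2  (ok)
  2096/11347*1/16 + 1808/11347*3/16 + 2389/11347*5/16 + 2313/11347*1/16 + 2741/11347*3/8 = 2389/11347 = pi_3  (ok)
  2096/11347*3/8 + 1808/11347*3/16 + 2389/11347*1/16 + 2313/11347*3/8 + 2741/11347*1/16 = 2313/11347 = pi_4  (ok)
  2096/11347*1/4 + 1808/11347*3/16 + 2389/11347*1/8 + 2313/11347*5/16 + 2741/11347*5/16 = 2741/11347 = pi_5  (ok)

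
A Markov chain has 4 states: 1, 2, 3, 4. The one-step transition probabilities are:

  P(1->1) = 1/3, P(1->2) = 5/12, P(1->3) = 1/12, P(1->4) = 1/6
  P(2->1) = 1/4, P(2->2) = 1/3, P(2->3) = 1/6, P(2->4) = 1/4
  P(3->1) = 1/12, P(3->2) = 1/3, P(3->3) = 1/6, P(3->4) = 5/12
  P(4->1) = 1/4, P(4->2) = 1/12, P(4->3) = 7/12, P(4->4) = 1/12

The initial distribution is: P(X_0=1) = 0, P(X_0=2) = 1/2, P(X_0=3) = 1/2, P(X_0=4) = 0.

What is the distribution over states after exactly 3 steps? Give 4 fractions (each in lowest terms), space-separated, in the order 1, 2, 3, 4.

Propagating the distribution step by step (d_{t+1} = d_t * P):
d_0 = (1=0, 2=1/2, 3=1/2, 4=0)
  d_1[1] = 0*1/3 + 1/2*1/4 + 1/2*1/12 + 0*1/4 = 1/6
  d_1[2] = 0*5/12 + 1/2*1/3 + 1/2*1/3 + 0*1/12 = 1/3
  d_1[3] = 0*1/12 + 1/2*1/6 + 1/2*1/6 + 0*7/12 = 1/6
  d_1[4] = 0*1/6 + 1/2*1/4 + 1/2*5/12 + 0*1/12 = 1/3
d_1 = (1=1/6, 2=1/3, 3=1/6, 4=1/3)
  d_2[1] = 1/6*1/3 + 1/3*1/4 + 1/6*1/12 + 1/3*1/4 = 17/72
  d_2[2] = 1/6*5/12 + 1/3*1/3 + 1/6*1/3 + 1/3*1/12 = 19/72
  d_2[3] = 1/6*1/12 + 1/3*1/6 + 1/6*1/6 + 1/3*7/12 = 7/24
  d_2[4] = 1/6*1/6 + 1/3*1/4 + 1/6*5/12 + 1/3*1/12 = 5/24
d_2 = (1=17/72, 2=19/72, 3=7/24, 4=5/24)
  d_3[1] = 17/72*1/3 + 19/72*1/4 + 7/24*1/12 + 5/24*1/4 = 191/864
  d_3[2] = 17/72*5/12 + 19/72*1/3 + 7/24*1/3 + 5/24*1/12 = 65/216
  d_3[3] = 17/72*1/12 + 19/72*1/6 + 7/24*1/6 + 5/24*7/12 = 101/432
  d_3[4] = 17/72*1/6 + 19/72*1/4 + 7/24*5/12 + 5/24*1/12 = 211/864
d_3 = (1=191/864, 2=65/216, 3=101/432, 4=211/864)

Answer: 191/864 65/216 101/432 211/864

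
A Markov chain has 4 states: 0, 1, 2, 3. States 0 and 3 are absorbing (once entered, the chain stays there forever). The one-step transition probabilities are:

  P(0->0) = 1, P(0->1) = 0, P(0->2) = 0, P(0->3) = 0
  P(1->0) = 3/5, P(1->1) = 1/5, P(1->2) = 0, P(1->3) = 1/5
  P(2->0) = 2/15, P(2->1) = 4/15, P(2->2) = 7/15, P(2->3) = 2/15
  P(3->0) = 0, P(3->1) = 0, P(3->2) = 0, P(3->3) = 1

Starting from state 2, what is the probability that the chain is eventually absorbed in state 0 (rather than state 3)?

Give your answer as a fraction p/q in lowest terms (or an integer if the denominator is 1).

Answer: 5/8

Derivation:
Let a_i = P(absorbed in 0 | start in state i).
Boundary conditions: a_0 = 1, a_3 = 0.
For each transient state i, a_i = sum_j P(i->j) * a_j:
  a_1 = 3/5*a_0 + 1/5*a_1 + 0*a_2 + 1/5*a_3
  a_2 = 2/15*a_0 + 4/15*a_1 + 7/15*a_2 + 2/15*a_3

Substituting a_0 = 1 and a_3 = 0, rearrange to (I - Q) a = r where r[i] = P(i -> 0):
  [4/5, 0] . (a_1, a_2) = 3/5
  [-4/15, 8/15] . (a_1, a_2) = 2/15

Solving yields:
  a_1 = 3/4
  a_2 = 5/8

Starting state is 2, so the absorption probability is a_2 = 5/8.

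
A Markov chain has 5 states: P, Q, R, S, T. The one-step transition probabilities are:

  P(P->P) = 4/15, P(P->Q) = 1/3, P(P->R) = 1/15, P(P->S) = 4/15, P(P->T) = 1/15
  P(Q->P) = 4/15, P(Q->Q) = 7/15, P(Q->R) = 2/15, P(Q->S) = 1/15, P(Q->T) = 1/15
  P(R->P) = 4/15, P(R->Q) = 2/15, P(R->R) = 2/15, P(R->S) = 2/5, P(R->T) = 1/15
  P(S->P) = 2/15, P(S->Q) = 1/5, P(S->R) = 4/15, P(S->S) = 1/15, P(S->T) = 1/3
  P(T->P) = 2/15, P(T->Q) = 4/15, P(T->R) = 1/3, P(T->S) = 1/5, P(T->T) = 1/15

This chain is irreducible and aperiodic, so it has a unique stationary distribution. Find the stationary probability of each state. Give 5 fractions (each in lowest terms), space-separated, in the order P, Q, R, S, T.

The stationary distribution satisfies pi = pi * P, i.e.:
  pi_P = 4/15*pi_P + 4/15*pi_Q + 4/15*pi_R + 2/15*pi_S + 2/15*pi_T
  pi_Q = 1/3*pi_P + 7/15*pi_Q + 2/15*pi_R + 1/5*pi_S + 4/15*pi_T
  pi_R = 1/15*pi_P + 2/15*pi_Q + 2/15*pi_R + 4/15*pi_S + 1/3*pi_T
  pi_S = 4/15*pi_P + 1/15*pi_Q + 2/5*pi_R + 1/15*pi_S + 1/5*pi_T
  pi_T = 1/15*pi_P + 1/15*pi_Q + 1/15*pi_R + 1/3*pi_S + 1/15*pi_T
with normalization: pi_P + pi_Q + pi_R + pi_S + pi_T = 1.

Using the first 4 balance equations plus normalization, the linear system A*pi = b is:
  [-11/15, 4/15, 4/15, 2/15, 2/15] . pi = 0
  [1/3, -8/15, 2/15, 1/5, 4/15] . pi = 0
  [1/15, 2/15, -13/15, 4/15, 1/3] . pi = 0
  [4/15, 1/15, 2/5, -14/15, 1/5] . pi = 0
  [1, 1, 1, 1, 1] . pi = 1

Solving yields:
  pi_P = 2142/9439
  pi_Q = 14603/47195
  pi_R = 7817/47195
  pi_S = 1724/9439
  pi_T = 1089/9439

Verification (pi * P):
  2142/9439*4/15 + 14603/47195*4/15 + 7817/47195*4/15 + 1724/9439*2/15 + 1089/9439*2/15 = 2142/9439 = pi_P  (ok)
  2142/9439*1/3 + 14603/47195*7/15 + 7817/47195*2/15 + 1724/9439*1/5 + 1089/9439*4/15 = 14603/47195 = pi_Q  (ok)
  2142/9439*1/15 + 14603/47195*2/15 + 7817/47195*2/15 + 1724/9439*4/15 + 1089/9439*1/3 = 7817/47195 = pi_R  (ok)
  2142/9439*4/15 + 14603/47195*1/15 + 7817/47195*2/5 + 1724/9439*1/15 + 1089/9439*1/5 = 1724/9439 = pi_S  (ok)
  2142/9439*1/15 + 14603/47195*1/15 + 7817/47195*1/15 + 1724/9439*1/3 + 1089/9439*1/15 = 1089/9439 = pi_T  (ok)

Answer: 2142/9439 14603/47195 7817/47195 1724/9439 1089/9439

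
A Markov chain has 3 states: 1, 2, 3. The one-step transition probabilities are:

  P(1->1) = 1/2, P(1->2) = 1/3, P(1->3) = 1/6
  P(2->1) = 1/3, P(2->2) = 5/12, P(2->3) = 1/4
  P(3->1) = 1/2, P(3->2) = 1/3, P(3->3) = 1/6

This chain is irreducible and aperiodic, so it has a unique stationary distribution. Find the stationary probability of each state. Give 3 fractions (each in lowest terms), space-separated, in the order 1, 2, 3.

Answer: 29/66 4/11 13/66

Derivation:
The stationary distribution satisfies pi = pi * P, i.e.:
  pi_1 = 1/2*pi_1 + 1/3*pi_2 + 1/2*pi_3
  pi_2 = 1/3*pi_1 + 5/12*pi_2 + 1/3*pi_3
  pi_3 = 1/6*pi_1 + 1/4*pi_2 + 1/6*pi_3
with normalization: pi_1 + pi_2 + pi_3 = 1.

Using the first 2 balance equations plus normalization, the linear system A*pi = b is:
  [-1/2, 1/3, 1/2] . pi = 0
  [1/3, -7/12, 1/3] . pi = 0
  [1, 1, 1] . pi = 1

Solving yields:
  pi_1 = 29/66
  pi_2 = 4/11
  pi_3 = 13/66

Verification (pi * P):
  29/66*1/2 + 4/11*1/3 + 13/66*1/2 = 29/66 = pi_1  (ok)
  29/66*1/3 + 4/11*5/12 + 13/66*1/3 = 4/11 = pi_2  (ok)
  29/66*1/6 + 4/11*1/4 + 13/66*1/6 = 13/66 = pi_3  (ok)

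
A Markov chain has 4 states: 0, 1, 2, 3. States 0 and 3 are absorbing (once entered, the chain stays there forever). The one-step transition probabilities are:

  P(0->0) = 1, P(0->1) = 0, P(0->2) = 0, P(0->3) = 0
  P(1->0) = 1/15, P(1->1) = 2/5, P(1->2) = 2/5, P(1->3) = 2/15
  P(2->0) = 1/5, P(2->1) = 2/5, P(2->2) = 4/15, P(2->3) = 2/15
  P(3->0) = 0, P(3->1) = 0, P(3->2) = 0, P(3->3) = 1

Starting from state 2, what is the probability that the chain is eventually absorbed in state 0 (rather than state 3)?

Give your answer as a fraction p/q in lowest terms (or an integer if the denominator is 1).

Answer: 11/21

Derivation:
Let a_i = P(absorbed in 0 | start in state i).
Boundary conditions: a_0 = 1, a_3 = 0.
For each transient state i, a_i = sum_j P(i->j) * a_j:
  a_1 = 1/15*a_0 + 2/5*a_1 + 2/5*a_2 + 2/15*a_3
  a_2 = 1/5*a_0 + 2/5*a_1 + 4/15*a_2 + 2/15*a_3

Substituting a_0 = 1 and a_3 = 0, rearrange to (I - Q) a = r where r[i] = P(i -> 0):
  [3/5, -2/5] . (a_1, a_2) = 1/15
  [-2/5, 11/15] . (a_1, a_2) = 1/5

Solving yields:
  a_1 = 29/63
  a_2 = 11/21

Starting state is 2, so the absorption probability is a_2 = 11/21.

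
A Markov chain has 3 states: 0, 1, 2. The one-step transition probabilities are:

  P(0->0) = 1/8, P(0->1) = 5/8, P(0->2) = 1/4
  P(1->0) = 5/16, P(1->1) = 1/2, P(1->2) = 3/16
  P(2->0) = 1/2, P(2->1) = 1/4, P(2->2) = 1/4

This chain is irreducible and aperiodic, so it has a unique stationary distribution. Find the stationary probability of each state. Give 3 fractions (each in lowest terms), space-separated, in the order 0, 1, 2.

Answer: 14/47 68/141 31/141

Derivation:
The stationary distribution satisfies pi = pi * P, i.e.:
  pi_0 = 1/8*pi_0 + 5/16*pi_1 + 1/2*pi_2
  pi_1 = 5/8*pi_0 + 1/2*pi_1 + 1/4*pi_2
  pi_2 = 1/4*pi_0 + 3/16*pi_1 + 1/4*pi_2
with normalization: pi_0 + pi_1 + pi_2 = 1.

Using the first 2 balance equations plus normalization, the linear system A*pi = b is:
  [-7/8, 5/16, 1/2] . pi = 0
  [5/8, -1/2, 1/4] . pi = 0
  [1, 1, 1] . pi = 1

Solving yields:
  pi_0 = 14/47
  pi_1 = 68/141
  pi_2 = 31/141

Verification (pi * P):
  14/47*1/8 + 68/141*5/16 + 31/141*1/2 = 14/47 = pi_0  (ok)
  14/47*5/8 + 68/141*1/2 + 31/141*1/4 = 68/141 = pi_1  (ok)
  14/47*1/4 + 68/141*3/16 + 31/141*1/4 = 31/141 = pi_2  (ok)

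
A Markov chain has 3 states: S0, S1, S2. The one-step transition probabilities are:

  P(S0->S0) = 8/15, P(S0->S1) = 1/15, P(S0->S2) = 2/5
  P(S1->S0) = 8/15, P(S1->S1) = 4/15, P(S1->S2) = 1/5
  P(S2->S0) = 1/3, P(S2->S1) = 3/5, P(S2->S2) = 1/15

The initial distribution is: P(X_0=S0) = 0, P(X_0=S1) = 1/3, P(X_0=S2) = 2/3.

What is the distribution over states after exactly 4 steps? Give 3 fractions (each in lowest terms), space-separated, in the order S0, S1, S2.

Propagating the distribution step by step (d_{t+1} = d_t * P):
d_0 = (S0=0, S1=1/3, S2=2/3)
  d_1[S0] = 0*8/15 + 1/3*8/15 + 2/3*1/3 = 2/5
  d_1[S1] = 0*1/15 + 1/3*4/15 + 2/3*3/5 = 22/45
  d_1[S2] = 0*2/5 + 1/3*1/5 + 2/3*1/15 = 1/9
d_1 = (S0=2/5, S1=22/45, S2=1/9)
  d_2[S0] = 2/5*8/15 + 22/45*8/15 + 1/9*1/3 = 23/45
  d_2[S1] = 2/5*1/15 + 22/45*4/15 + 1/9*3/5 = 151/675
  d_2[S2] = 2/5*2/5 + 22/45*1/5 + 1/9*1/15 = 179/675
d_2 = (S0=23/45, S1=151/675, S2=179/675)
  d_3[S0] = 23/45*8/15 + 151/675*8/15 + 179/675*1/3 = 1621/3375
  d_3[S1] = 23/45*1/15 + 151/675*4/15 + 179/675*3/5 = 512/2025
  d_3[S2] = 23/45*2/5 + 151/675*1/5 + 179/675*1/15 = 2702/10125
d_3 = (S0=1621/3375, S1=512/2025, S2=2702/10125)
  d_4[S0] = 1621/3375*8/15 + 512/2025*8/15 + 2702/10125*1/3 = 24298/50625
  d_4[S1] = 1621/3375*1/15 + 512/2025*4/15 + 2702/10125*3/5 = 39421/151875
  d_4[S2] = 1621/3375*2/5 + 512/2025*1/5 + 2702/10125*1/15 = 7912/30375
d_4 = (S0=24298/50625, S1=39421/151875, S2=7912/30375)

Answer: 24298/50625 39421/151875 7912/30375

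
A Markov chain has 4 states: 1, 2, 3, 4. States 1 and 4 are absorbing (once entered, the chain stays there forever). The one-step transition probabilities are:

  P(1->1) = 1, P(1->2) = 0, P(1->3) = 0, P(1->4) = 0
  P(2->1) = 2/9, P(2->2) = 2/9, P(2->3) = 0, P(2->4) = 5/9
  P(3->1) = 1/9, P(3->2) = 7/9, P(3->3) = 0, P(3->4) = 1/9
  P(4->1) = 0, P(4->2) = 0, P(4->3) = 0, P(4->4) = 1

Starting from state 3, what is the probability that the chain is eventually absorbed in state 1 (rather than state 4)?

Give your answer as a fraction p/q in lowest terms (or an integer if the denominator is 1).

Let a_i = P(absorbed in 1 | start in state i).
Boundary conditions: a_1 = 1, a_4 = 0.
For each transient state i, a_i = sum_j P(i->j) * a_j:
  a_2 = 2/9*a_1 + 2/9*a_2 + 0*a_3 + 5/9*a_4
  a_3 = 1/9*a_1 + 7/9*a_2 + 0*a_3 + 1/9*a_4

Substituting a_1 = 1 and a_4 = 0, rearrange to (I - Q) a = r where r[i] = P(i -> 1):
  [7/9, 0] . (a_2, a_3) = 2/9
  [-7/9, 1] . (a_2, a_3) = 1/9

Solving yields:
  a_2 = 2/7
  a_3 = 1/3

Starting state is 3, so the absorption probability is a_3 = 1/3.

Answer: 1/3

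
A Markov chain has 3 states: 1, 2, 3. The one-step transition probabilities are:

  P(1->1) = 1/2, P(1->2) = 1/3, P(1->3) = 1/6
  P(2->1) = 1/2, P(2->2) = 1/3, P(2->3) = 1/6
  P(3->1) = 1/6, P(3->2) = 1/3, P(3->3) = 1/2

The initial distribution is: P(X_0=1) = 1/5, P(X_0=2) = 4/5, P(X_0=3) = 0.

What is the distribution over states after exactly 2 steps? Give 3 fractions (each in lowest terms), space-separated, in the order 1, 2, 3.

Propagating the distribution step by step (d_{t+1} = d_t * P):
d_0 = (1=1/5, 2=4/5, 3=0)
  d_1[1] = 1/5*1/2 + 4/5*1/2 + 0*1/6 = 1/2
  d_1[2] = 1/5*1/3 + 4/5*1/3 + 0*1/3 = 1/3
  d_1[3] = 1/5*1/6 + 4/5*1/6 + 0*1/2 = 1/6
d_1 = (1=1/2, 2=1/3, 3=1/6)
  d_2[1] = 1/2*1/2 + 1/3*1/2 + 1/6*1/6 = 4/9
  d_2[2] = 1/2*1/3 + 1/3*1/3 + 1/6*1/3 = 1/3
  d_2[3] = 1/2*1/6 + 1/3*1/6 + 1/6*1/2 = 2/9
d_2 = (1=4/9, 2=1/3, 3=2/9)

Answer: 4/9 1/3 2/9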